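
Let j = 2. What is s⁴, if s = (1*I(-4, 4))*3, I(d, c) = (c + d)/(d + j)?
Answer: 0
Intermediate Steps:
I(d, c) = (c + d)/(2 + d) (I(d, c) = (c + d)/(d + 2) = (c + d)/(2 + d))
s = 0 (s = (1*((4 - 4)/(2 - 4)))*3 = (1*(0/(-2)))*3 = (1*(-½*0))*3 = (1*0)*3 = 0*3 = 0)
s⁴ = 0⁴ = 0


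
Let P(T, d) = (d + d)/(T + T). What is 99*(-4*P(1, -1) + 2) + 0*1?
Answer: 594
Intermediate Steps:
P(T, d) = d/T (P(T, d) = (2*d)/((2*T)) = (2*d)*(1/(2*T)) = d/T)
99*(-4*P(1, -1) + 2) + 0*1 = 99*(-(-4)/1 + 2) + 0*1 = 99*(-(-4) + 2) + 0 = 99*(-4*(-1) + 2) + 0 = 99*(4 + 2) + 0 = 99*6 + 0 = 594 + 0 = 594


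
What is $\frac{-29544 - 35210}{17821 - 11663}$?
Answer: $- \frac{32377}{3079} \approx -10.515$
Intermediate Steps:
$\frac{-29544 - 35210}{17821 - 11663} = - \frac{64754}{6158} = \left(-64754\right) \frac{1}{6158} = - \frac{32377}{3079}$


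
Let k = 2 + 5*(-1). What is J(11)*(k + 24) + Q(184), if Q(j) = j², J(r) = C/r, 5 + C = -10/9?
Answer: 101533/3 ≈ 33844.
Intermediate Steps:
C = -55/9 (C = -5 - 10/9 = -55/9 ≈ -6.1111)
J(r) = -55/(9*r)
k = -3 (k = 2 - 5 = -3)
J(11)*(k + 24) + Q(184) = (-55/9/11)*(-3 + 24) + 184² = -55/9*1/11*21 + 33856 = -5/9*21 + 33856 = -35/3 + 33856 = 101533/3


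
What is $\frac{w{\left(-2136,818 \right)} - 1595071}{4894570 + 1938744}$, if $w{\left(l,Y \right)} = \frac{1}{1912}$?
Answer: $- \frac{3049775751}{13065296368} \approx -0.23343$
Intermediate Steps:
$w{\left(l,Y \right)} = \frac{1}{1912}$
$\frac{w{\left(-2136,818 \right)} - 1595071}{4894570 + 1938744} = \frac{\frac{1}{1912} - 1595071}{4894570 + 1938744} = - \frac{3049775751}{1912 \cdot 6833314} = \left(- \frac{3049775751}{1912}\right) \frac{1}{6833314} = - \frac{3049775751}{13065296368}$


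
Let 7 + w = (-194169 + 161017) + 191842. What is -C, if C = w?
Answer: -158683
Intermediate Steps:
w = 158683 (w = -7 + ((-194169 + 161017) + 191842) = -7 + (-33152 + 191842) = -7 + 158690 = 158683)
C = 158683
-C = -1*158683 = -158683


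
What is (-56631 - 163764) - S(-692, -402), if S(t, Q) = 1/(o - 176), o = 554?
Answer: -83309311/378 ≈ -2.2040e+5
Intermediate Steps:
S(t, Q) = 1/378 (S(t, Q) = 1/(554 - 176) = 1/378)
(-56631 - 163764) - S(-692, -402) = (-56631 - 163764) - 1*1/378 = -220395 - 1/378 = -83309311/378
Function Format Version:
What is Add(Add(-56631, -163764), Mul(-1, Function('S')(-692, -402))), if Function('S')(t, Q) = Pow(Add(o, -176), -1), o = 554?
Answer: Rational(-83309311, 378) ≈ -2.2040e+5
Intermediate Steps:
Function('S')(t, Q) = Rational(1, 378) (Function('S')(t, Q) = Pow(Add(554, -176), -1) = Pow(378, -1) = Rational(1, 378))
Add(Add(-56631, -163764), Mul(-1, Function('S')(-692, -402))) = Add(Add(-56631, -163764), Mul(-1, Rational(1, 378))) = Add(-220395, Rational(-1, 378)) = Rational(-83309311, 378)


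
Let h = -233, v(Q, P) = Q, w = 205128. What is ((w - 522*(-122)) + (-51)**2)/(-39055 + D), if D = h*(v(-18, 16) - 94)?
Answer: -271413/12959 ≈ -20.944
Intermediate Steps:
D = 26096 (D = -233*(-18 - 94) = -233*(-112) = 26096)
((w - 522*(-122)) + (-51)**2)/(-39055 + D) = ((205128 - 522*(-122)) + (-51)**2)/(-39055 + 26096) = ((205128 + 63684) + 2601)/(-12959) = (268812 + 2601)*(-1/12959) = 271413*(-1/12959) = -271413/12959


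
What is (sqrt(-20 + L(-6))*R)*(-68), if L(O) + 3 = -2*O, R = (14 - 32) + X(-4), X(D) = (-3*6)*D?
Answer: -3672*I*sqrt(11) ≈ -12179.0*I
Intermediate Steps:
X(D) = -18*D
R = 54 (R = (14 - 32) - 18*(-4) = -18 + 72 = 54)
L(O) = -3 - 2*O
(sqrt(-20 + L(-6))*R)*(-68) = (sqrt(-20 + (-3 - 2*(-6)))*54)*(-68) = (sqrt(-20 + (-3 + 12))*54)*(-68) = (sqrt(-20 + 9)*54)*(-68) = (sqrt(-11)*54)*(-68) = ((I*sqrt(11))*54)*(-68) = (54*I*sqrt(11))*(-68) = -3672*I*sqrt(11)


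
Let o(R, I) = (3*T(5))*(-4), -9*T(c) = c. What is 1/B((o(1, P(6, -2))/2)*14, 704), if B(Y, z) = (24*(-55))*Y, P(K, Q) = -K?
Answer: -1/61600 ≈ -1.6234e-5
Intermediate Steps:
T(c) = -c/9
o(R, I) = 20/3 (o(R, I) = (3*(-⅑*5))*(-4) = (3*(-5/9))*(-4) = -5/3*(-4) = 20/3)
B(Y, z) = -1320*Y
1/B((o(1, P(6, -2))/2)*14, 704) = 1/(-1320*(20/3)/2*14) = 1/(-1320*(½)*(20/3)*14) = 1/(-4400*14) = 1/(-1320*140/3) = 1/(-61600) = -1/61600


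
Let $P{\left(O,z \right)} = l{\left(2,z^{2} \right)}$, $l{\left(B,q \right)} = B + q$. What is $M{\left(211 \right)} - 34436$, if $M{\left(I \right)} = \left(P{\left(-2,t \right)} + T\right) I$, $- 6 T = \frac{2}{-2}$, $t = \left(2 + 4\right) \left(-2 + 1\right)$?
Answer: $- \frac{158297}{6} \approx -26383.0$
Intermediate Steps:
$t = -6$ ($t = 6 \left(-1\right) = -6$)
$T = \frac{1}{6}$ ($T = - \frac{2 \frac{1}{-2}}{6} = - \frac{2 \left(- \frac{1}{2}\right)}{6} = \left(- \frac{1}{6}\right) \left(-1\right) = \frac{1}{6} \approx 0.16667$)
$P{\left(O,z \right)} = 2 + z^{2}$
$M{\left(I \right)} = \frac{229 I}{6}$ ($M{\left(I \right)} = \left(\left(2 + \left(-6\right)^{2}\right) + \frac{1}{6}\right) I = \left(\left(2 + 36\right) + \frac{1}{6}\right) I = \left(38 + \frac{1}{6}\right) I = \frac{229 I}{6}$)
$M{\left(211 \right)} - 34436 = \frac{229}{6} \cdot 211 - 34436 = \frac{48319}{6} - 34436 = - \frac{158297}{6}$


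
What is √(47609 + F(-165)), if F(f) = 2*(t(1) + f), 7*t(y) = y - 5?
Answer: √2316615/7 ≈ 217.43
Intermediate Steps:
t(y) = -5/7 + y/7 (t(y) = (y - 5)/7 = (-5 + y)/7 = -5/7 + y/7)
F(f) = -8/7 + 2*f (F(f) = 2*((-5/7 + (⅐)*1) + f) = 2*((-5/7 + ⅐) + f) = 2*(-4/7 + f) = -8/7 + 2*f)
√(47609 + F(-165)) = √(47609 + (-8/7 + 2*(-165))) = √(47609 + (-8/7 - 330)) = √(47609 - 2318/7) = √(330945/7) = √2316615/7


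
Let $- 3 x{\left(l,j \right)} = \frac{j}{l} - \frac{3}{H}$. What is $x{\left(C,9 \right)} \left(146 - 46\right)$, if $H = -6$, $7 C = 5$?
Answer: $- \frac{1310}{3} \approx -436.67$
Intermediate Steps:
$C = \frac{5}{7}$ ($C = \frac{1}{7} \cdot 5 = \frac{5}{7} \approx 0.71429$)
$x{\left(l,j \right)} = - \frac{1}{6} - \frac{j}{3 l}$ ($x{\left(l,j \right)} = - \frac{\frac{j}{l} - \frac{3}{-6}}{3} = - \frac{\frac{j}{l} - - \frac{1}{2}}{3} = - \frac{\frac{j}{l} + \frac{1}{2}}{3} = - \frac{\frac{1}{2} + \frac{j}{l}}{3} = - \frac{1}{6} - \frac{j}{3 l}$)
$x{\left(C,9 \right)} \left(146 - 46\right) = \frac{\left(-1\right) \frac{5}{7} - 18}{6 \cdot \frac{5}{7}} \left(146 - 46\right) = \frac{1}{6} \cdot \frac{7}{5} \left(- \frac{5}{7} - 18\right) 100 = \frac{1}{6} \cdot \frac{7}{5} \left(- \frac{131}{7}\right) 100 = \left(- \frac{131}{30}\right) 100 = - \frac{1310}{3}$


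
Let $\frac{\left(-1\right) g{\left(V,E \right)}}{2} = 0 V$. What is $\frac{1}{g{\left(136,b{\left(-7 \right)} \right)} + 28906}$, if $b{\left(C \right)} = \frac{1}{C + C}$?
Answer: $\frac{1}{28906} \approx 3.4595 \cdot 10^{-5}$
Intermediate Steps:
$b{\left(C \right)} = \frac{1}{2 C}$
$g{\left(V,E \right)} = 0$ ($g{\left(V,E \right)} = - 2 \cdot 0 V = \left(-2\right) 0 = 0$)
$\frac{1}{g{\left(136,b{\left(-7 \right)} \right)} + 28906} = \frac{1}{0 + 28906} = \frac{1}{28906}$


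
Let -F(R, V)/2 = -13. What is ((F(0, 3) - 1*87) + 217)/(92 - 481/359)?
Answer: 18668/10849 ≈ 1.7207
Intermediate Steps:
F(R, V) = 26 (F(R, V) = -2*(-13) = 26)
((F(0, 3) - 1*87) + 217)/(92 - 481/359) = ((26 - 1*87) + 217)/(92 - 481/359) = ((26 - 87) + 217)/(92 - 481*1/359) = (-61 + 217)/(92 - 481/359) = 156/(32547/359) = 156*(359/32547) = 18668/10849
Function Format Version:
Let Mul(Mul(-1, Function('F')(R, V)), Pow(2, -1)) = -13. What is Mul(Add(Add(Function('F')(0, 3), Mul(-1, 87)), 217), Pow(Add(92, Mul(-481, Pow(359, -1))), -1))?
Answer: Rational(18668, 10849) ≈ 1.7207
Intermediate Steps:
Function('F')(R, V) = 26 (Function('F')(R, V) = Mul(-2, -13) = 26)
Mul(Add(Add(Function('F')(0, 3), Mul(-1, 87)), 217), Pow(Add(92, Mul(-481, Pow(359, -1))), -1)) = Mul(Add(Add(26, Mul(-1, 87)), 217), Pow(Add(92, Mul(-481, Pow(359, -1))), -1)) = Mul(Add(Add(26, -87), 217), Pow(Add(92, Mul(-481, Rational(1, 359))), -1)) = Mul(Add(-61, 217), Pow(Add(92, Rational(-481, 359)), -1)) = Mul(156, Pow(Rational(32547, 359), -1)) = Mul(156, Rational(359, 32547)) = Rational(18668, 10849)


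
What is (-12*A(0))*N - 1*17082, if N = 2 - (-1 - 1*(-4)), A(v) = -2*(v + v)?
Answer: -17082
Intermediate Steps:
A(v) = -4*v
N = -1 (N = 2 - (-1 + 4) = 2 - 1*3 = 2 - 3 = -1)
(-12*A(0))*N - 1*17082 = -(-48)*0*(-1) - 1*17082 = -12*0*(-1) - 17082 = 0*(-1) - 17082 = 0 - 17082 = -17082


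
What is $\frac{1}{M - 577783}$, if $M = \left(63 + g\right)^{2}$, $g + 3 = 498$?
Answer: $- \frac{1}{266419} \approx -3.7535 \cdot 10^{-6}$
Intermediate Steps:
$g = 495$ ($g = -3 + 498 = 495$)
$M = 311364$ ($M = \left(63 + 495\right)^{2} = 558^{2} = 311364$)
$\frac{1}{M - 577783} = \frac{1}{311364 - 577783} = \frac{1}{-266419} = - \frac{1}{266419}$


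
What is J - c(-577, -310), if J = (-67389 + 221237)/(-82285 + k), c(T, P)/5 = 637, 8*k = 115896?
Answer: -108045239/33899 ≈ -3187.3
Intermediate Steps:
k = 14487 (k = (1/8)*115896 = 14487)
c(T, P) = 3185 (c(T, P) = 5*637 = 3185)
J = -76924/33899 (J = (-67389 + 221237)/(-82285 + 14487) = 153848/(-67798) = 153848*(-1/67798) = -76924/33899 ≈ -2.2692)
J - c(-577, -310) = -76924/33899 - 1*3185 = -76924/33899 - 3185 = -108045239/33899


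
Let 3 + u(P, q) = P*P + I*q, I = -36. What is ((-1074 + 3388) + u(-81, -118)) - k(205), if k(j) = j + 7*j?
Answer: 11480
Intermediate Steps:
k(j) = 8*j
u(P, q) = -3 + P**2 - 36*q (u(P, q) = -3 + (P*P - 36*q) = -3 + (P**2 - 36*q) = -3 + P**2 - 36*q)
((-1074 + 3388) + u(-81, -118)) - k(205) = ((-1074 + 3388) + (-3 + (-81)**2 - 36*(-118))) - 8*205 = (2314 + (-3 + 6561 + 4248)) - 1*1640 = (2314 + 10806) - 1640 = 13120 - 1640 = 11480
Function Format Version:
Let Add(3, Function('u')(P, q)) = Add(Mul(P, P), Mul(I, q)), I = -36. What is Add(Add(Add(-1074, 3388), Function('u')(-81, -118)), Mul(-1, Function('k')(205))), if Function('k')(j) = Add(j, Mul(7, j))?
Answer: 11480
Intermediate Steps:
Function('k')(j) = Mul(8, j)
Function('u')(P, q) = Add(-3, Pow(P, 2), Mul(-36, q)) (Function('u')(P, q) = Add(-3, Add(Mul(P, P), Mul(-36, q))) = Add(-3, Add(Pow(P, 2), Mul(-36, q))) = Add(-3, Pow(P, 2), Mul(-36, q)))
Add(Add(Add(-1074, 3388), Function('u')(-81, -118)), Mul(-1, Function('k')(205))) = Add(Add(Add(-1074, 3388), Add(-3, Pow(-81, 2), Mul(-36, -118))), Mul(-1, Mul(8, 205))) = Add(Add(2314, Add(-3, 6561, 4248)), Mul(-1, 1640)) = Add(Add(2314, 10806), -1640) = Add(13120, -1640) = 11480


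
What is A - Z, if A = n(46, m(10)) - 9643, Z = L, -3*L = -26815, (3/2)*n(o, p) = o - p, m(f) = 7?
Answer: -55666/3 ≈ -18555.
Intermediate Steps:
n(o, p) = -2*p/3 + 2*o/3 (n(o, p) = 2*(o - p)/3 = -2*p/3 + 2*o/3)
L = 26815/3 (L = -⅓*(-26815) = 26815/3 ≈ 8938.3)
Z = 26815/3 ≈ 8938.3
A = -9617 (A = (-⅔*7 + (⅔)*46) - 9643 = (-14/3 + 92/3) - 9643 = 26 - 9643 = -9617)
A - Z = -9617 - 1*26815/3 = -9617 - 26815/3 = -55666/3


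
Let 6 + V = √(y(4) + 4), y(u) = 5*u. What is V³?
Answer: -648 + 264*√6 ≈ -1.3347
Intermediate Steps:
V = -6 + 2*√6 (V = -6 + √(5*4 + 4) = -6 + √(20 + 4) = -6 + √24 = -6 + 2*√6 ≈ -1.1010)
V³ = (-6 + 2*√6)³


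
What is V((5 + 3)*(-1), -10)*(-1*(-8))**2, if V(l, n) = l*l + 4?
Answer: 4352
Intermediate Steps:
V(l, n) = 4 + l**2 (V(l, n) = l**2 + 4 = 4 + l**2)
V((5 + 3)*(-1), -10)*(-1*(-8))**2 = (4 + ((5 + 3)*(-1))**2)*(-1*(-8))**2 = (4 + (8*(-1))**2)*8**2 = (4 + (-8)**2)*64 = (4 + 64)*64 = 68*64 = 4352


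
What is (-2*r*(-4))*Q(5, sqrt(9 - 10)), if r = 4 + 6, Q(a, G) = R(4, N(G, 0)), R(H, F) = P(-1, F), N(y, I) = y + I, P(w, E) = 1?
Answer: 80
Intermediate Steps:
N(y, I) = I + y
R(H, F) = 1
Q(a, G) = 1
r = 10
(-2*r*(-4))*Q(5, sqrt(9 - 10)) = (-2*10*(-4))*1 = -20*(-4)*1 = 80*1 = 80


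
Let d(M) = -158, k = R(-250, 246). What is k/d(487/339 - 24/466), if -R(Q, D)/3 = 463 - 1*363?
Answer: 150/79 ≈ 1.8987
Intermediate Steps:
R(Q, D) = -300 (R(Q, D) = -3*(463 - 1*363) = -3*(463 - 363) = -3*100 = -300)
k = -300
k/d(487/339 - 24/466) = -300/(-158) = -300*(-1/158) = 150/79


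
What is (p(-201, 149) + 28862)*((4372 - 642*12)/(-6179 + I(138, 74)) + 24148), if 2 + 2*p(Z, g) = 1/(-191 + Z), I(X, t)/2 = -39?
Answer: 427360452621933/613186 ≈ 6.9695e+8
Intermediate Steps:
I(X, t) = -78 (I(X, t) = 2*(-39) = -78)
p(Z, g) = -1 + 1/(2*(-191 + Z))
(p(-201, 149) + 28862)*((4372 - 642*12)/(-6179 + I(138, 74)) + 24148) = ((383/2 - 1*(-201))/(-191 - 201) + 28862)*((4372 - 642*12)/(-6179 - 78) + 24148) = ((383/2 + 201)/(-392) + 28862)*((4372 - 7704)/(-6257) + 24148) = (-1/392*785/2 + 28862)*(-3332*(-1/6257) + 24148) = (-785/784 + 28862)*(3332/6257 + 24148) = (22627023/784)*(151097368/6257) = 427360452621933/613186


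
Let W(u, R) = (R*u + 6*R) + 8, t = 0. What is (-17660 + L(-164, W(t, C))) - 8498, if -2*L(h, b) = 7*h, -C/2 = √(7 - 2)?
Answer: -25584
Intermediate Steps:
C = -2*√5 (C = -2*√(7 - 2) = -2*√5 ≈ -4.4721)
W(u, R) = 8 + 6*R + R*u (W(u, R) = (6*R + R*u) + 8 = 8 + 6*R + R*u)
L(h, b) = -7*h/2
(-17660 + L(-164, W(t, C))) - 8498 = (-17660 - 7/2*(-164)) - 8498 = (-17660 + 574) - 8498 = -17086 - 8498 = -25584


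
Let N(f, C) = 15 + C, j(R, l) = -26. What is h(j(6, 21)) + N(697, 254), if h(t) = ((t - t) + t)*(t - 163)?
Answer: 5183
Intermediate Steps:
h(t) = t*(-163 + t) (h(t) = (0 + t)*(-163 + t) = t*(-163 + t))
h(j(6, 21)) + N(697, 254) = -26*(-163 - 26) + (15 + 254) = -26*(-189) + 269 = 4914 + 269 = 5183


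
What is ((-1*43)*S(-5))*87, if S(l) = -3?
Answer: 11223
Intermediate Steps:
((-1*43)*S(-5))*87 = (-1*43*(-3))*87 = -43*(-3)*87 = 129*87 = 11223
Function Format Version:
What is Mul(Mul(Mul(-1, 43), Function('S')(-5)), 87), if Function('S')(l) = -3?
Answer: 11223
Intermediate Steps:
Mul(Mul(Mul(-1, 43), Function('S')(-5)), 87) = Mul(Mul(Mul(-1, 43), -3), 87) = Mul(Mul(-43, -3), 87) = Mul(129, 87) = 11223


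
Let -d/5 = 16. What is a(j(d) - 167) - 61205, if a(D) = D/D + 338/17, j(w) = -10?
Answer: -1040130/17 ≈ -61184.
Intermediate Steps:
d = -80 (d = -5*16 = -80)
a(D) = 355/17 (a(D) = 1 + 338*(1/17) = 1 + 338/17 = 355/17)
a(j(d) - 167) - 61205 = 355/17 - 61205 = -1040130/17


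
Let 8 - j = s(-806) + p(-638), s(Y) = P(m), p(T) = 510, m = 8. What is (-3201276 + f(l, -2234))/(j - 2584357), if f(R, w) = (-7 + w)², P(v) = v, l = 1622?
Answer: -1820805/2584867 ≈ -0.70441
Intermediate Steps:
s(Y) = 8
j = -510 (j = 8 - (8 + 510) = 8 - 1*518 = 8 - 518 = -510)
(-3201276 + f(l, -2234))/(j - 2584357) = (-3201276 + (-7 - 2234)²)/(-510 - 2584357) = (-3201276 + (-2241)²)/(-2584867) = (-3201276 + 5022081)*(-1/2584867) = 1820805*(-1/2584867) = -1820805/2584867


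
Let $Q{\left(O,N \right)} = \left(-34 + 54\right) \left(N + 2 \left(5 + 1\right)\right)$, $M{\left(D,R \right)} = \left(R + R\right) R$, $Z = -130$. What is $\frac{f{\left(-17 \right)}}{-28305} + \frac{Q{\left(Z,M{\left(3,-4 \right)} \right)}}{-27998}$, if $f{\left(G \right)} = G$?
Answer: $- \frac{718601}{23308335} \approx -0.03083$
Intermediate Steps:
$M{\left(D,R \right)} = 2 R^{2}$ ($M{\left(D,R \right)} = 2 R R = 2 R^{2}$)
$Q{\left(O,N \right)} = 240 + 20 N$ ($Q{\left(O,N \right)} = 20 \left(N + 2 \cdot 6\right) = 20 \left(N + 12\right) = 20 \left(12 + N\right) = 240 + 20 N$)
$\frac{f{\left(-17 \right)}}{-28305} + \frac{Q{\left(Z,M{\left(3,-4 \right)} \right)}}{-27998} = - \frac{17}{-28305} + \frac{240 + 20 \cdot 2 \left(-4\right)^{2}}{-27998} = \left(-17\right) \left(- \frac{1}{28305}\right) + \left(240 + 20 \cdot 2 \cdot 16\right) \left(- \frac{1}{27998}\right) = \frac{1}{1665} + \left(240 + 20 \cdot 32\right) \left(- \frac{1}{27998}\right) = \frac{1}{1665} + \left(240 + 640\right) \left(- \frac{1}{27998}\right) = \frac{1}{1665} + 880 \left(- \frac{1}{27998}\right) = \frac{1}{1665} - \frac{440}{13999} = - \frac{718601}{23308335}$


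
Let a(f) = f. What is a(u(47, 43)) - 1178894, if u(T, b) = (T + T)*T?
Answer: -1174476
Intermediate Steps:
u(T, b) = 2*T**2 (u(T, b) = (2*T)*T = 2*T**2)
a(u(47, 43)) - 1178894 = 2*47**2 - 1178894 = 2*2209 - 1178894 = 4418 - 1178894 = -1174476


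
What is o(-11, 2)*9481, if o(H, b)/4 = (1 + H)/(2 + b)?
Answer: -94810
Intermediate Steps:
o(H, b) = 4*(1 + H)/(2 + b) (o(H, b) = 4*((1 + H)/(2 + b)) = 4*(1 + H)/(2 + b))
o(-11, 2)*9481 = (4*(1 - 11)/(2 + 2))*9481 = (4*(-10)/4)*9481 = (4*(¼)*(-10))*9481 = -10*9481 = -94810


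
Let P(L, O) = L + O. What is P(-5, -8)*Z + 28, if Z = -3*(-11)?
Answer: -401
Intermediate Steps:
Z = 33
P(-5, -8)*Z + 28 = (-5 - 8)*33 + 28 = -13*33 + 28 = -429 + 28 = -401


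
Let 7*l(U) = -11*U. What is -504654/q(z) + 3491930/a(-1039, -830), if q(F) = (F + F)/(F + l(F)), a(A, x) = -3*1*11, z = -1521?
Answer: 8863654/231 ≈ 38371.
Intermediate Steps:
l(U) = -11*U/7 (l(U) = (-11*U)/7 = -11*U/7)
a(A, x) = -33 (a(A, x) = -3*11 = -33)
q(F) = -7/2 (q(F) = (F + F)/(F - 11*F/7) = (2*F)/((-4*F/7)) = (2*F)*(-7/(4*F)) = -7/2)
-504654/q(z) + 3491930/a(-1039, -830) = -504654/(-7/2) + 3491930/(-33) = -504654*(-2/7) + 3491930*(-1/33) = 1009308/7 - 3491930/33 = 8863654/231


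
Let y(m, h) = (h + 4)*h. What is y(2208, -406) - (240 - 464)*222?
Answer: 212940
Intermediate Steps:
y(m, h) = h*(4 + h) (y(m, h) = (4 + h)*h = h*(4 + h))
y(2208, -406) - (240 - 464)*222 = -406*(4 - 406) - (240 - 464)*222 = -406*(-402) - (-224)*222 = 163212 - 1*(-49728) = 163212 + 49728 = 212940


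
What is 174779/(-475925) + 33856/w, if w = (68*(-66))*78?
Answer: -4831047041/10412763075 ≈ -0.46395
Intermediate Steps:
w = -350064 (w = -4488*78 = -350064)
174779/(-475925) + 33856/w = 174779/(-475925) + 33856/(-350064) = 174779*(-1/475925) + 33856*(-1/350064) = -174779/475925 - 2116/21879 = -4831047041/10412763075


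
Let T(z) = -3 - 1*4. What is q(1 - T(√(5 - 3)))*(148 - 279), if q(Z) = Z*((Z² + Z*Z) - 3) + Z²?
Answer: -139384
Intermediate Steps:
T(z) = -7 (T(z) = -3 - 4 = -7)
q(Z) = Z² + Z*(-3 + 2*Z²) (q(Z) = Z*((Z² + Z²) - 3) + Z² = Z*(2*Z² - 3) + Z² = Z*(-3 + 2*Z²) + Z² = Z² + Z*(-3 + 2*Z²))
q(1 - T(√(5 - 3)))*(148 - 279) = ((1 - 1*(-7))*(-3 + (1 - 1*(-7)) + 2*(1 - 1*(-7))²))*(148 - 279) = ((1 + 7)*(-3 + (1 + 7) + 2*(1 + 7)²))*(-131) = (8*(-3 + 8 + 2*8²))*(-131) = (8*(-3 + 8 + 2*64))*(-131) = (8*(-3 + 8 + 128))*(-131) = (8*133)*(-131) = 1064*(-131) = -139384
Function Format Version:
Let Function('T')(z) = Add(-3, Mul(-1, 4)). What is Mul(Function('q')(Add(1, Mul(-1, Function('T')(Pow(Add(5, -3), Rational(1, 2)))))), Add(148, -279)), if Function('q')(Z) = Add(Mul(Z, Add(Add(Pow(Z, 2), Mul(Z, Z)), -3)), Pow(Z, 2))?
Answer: -139384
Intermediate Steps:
Function('T')(z) = -7 (Function('T')(z) = Add(-3, -4) = -7)
Function('q')(Z) = Add(Pow(Z, 2), Mul(Z, Add(-3, Mul(2, Pow(Z, 2))))) (Function('q')(Z) = Add(Mul(Z, Add(Add(Pow(Z, 2), Pow(Z, 2)), -3)), Pow(Z, 2)) = Add(Mul(Z, Add(Mul(2, Pow(Z, 2)), -3)), Pow(Z, 2)) = Add(Mul(Z, Add(-3, Mul(2, Pow(Z, 2)))), Pow(Z, 2)) = Add(Pow(Z, 2), Mul(Z, Add(-3, Mul(2, Pow(Z, 2))))))
Mul(Function('q')(Add(1, Mul(-1, Function('T')(Pow(Add(5, -3), Rational(1, 2)))))), Add(148, -279)) = Mul(Mul(Add(1, Mul(-1, -7)), Add(-3, Add(1, Mul(-1, -7)), Mul(2, Pow(Add(1, Mul(-1, -7)), 2)))), Add(148, -279)) = Mul(Mul(Add(1, 7), Add(-3, Add(1, 7), Mul(2, Pow(Add(1, 7), 2)))), -131) = Mul(Mul(8, Add(-3, 8, Mul(2, Pow(8, 2)))), -131) = Mul(Mul(8, Add(-3, 8, Mul(2, 64))), -131) = Mul(Mul(8, Add(-3, 8, 128)), -131) = Mul(Mul(8, 133), -131) = Mul(1064, -131) = -139384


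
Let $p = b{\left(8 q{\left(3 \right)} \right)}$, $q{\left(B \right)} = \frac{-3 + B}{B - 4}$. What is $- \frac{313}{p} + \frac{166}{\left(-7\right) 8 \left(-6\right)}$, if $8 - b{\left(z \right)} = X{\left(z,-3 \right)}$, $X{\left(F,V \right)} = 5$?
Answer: $- \frac{5815}{56} \approx -103.84$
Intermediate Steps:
$q{\left(B \right)} = \frac{-3 + B}{-4 + B}$
$b{\left(z \right)} = 3$ ($b{\left(z \right)} = 8 - 5 = 3$)
$p = 3$
$- \frac{313}{p} + \frac{166}{\left(-7\right) 8 \left(-6\right)} = - \frac{313}{3} + \frac{166}{\left(-7\right) 8 \left(-6\right)} = \left(-313\right) \frac{1}{3} + \frac{166}{\left(-56\right) \left(-6\right)} = - \frac{313}{3} + \frac{166}{336} = - \frac{313}{3} + 166 \cdot \frac{1}{336} = - \frac{313}{3} + \frac{83}{168} = - \frac{5815}{56}$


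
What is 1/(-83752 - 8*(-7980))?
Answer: -1/19912 ≈ -5.0221e-5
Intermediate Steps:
1/(-83752 - 8*(-7980)) = 1/(-83752 + 63840) = 1/(-19912) = -1/19912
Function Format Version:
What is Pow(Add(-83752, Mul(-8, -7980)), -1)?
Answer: Rational(-1, 19912) ≈ -5.0221e-5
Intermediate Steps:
Pow(Add(-83752, Mul(-8, -7980)), -1) = Pow(Add(-83752, 63840), -1) = Pow(-19912, -1) = Rational(-1, 19912)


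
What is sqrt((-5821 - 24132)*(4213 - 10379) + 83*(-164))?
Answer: sqrt(184676586) ≈ 13590.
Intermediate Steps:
sqrt((-5821 - 24132)*(4213 - 10379) + 83*(-164)) = sqrt(-29953*(-6166) - 13612) = sqrt(184690198 - 13612) = sqrt(184676586)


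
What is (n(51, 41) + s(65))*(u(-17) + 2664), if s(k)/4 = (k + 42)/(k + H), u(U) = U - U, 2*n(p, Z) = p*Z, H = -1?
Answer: 5606055/2 ≈ 2.8030e+6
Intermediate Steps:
n(p, Z) = Z*p/2 (n(p, Z) = (p*Z)/2 = (Z*p)/2 = Z*p/2)
u(U) = 0
s(k) = 4*(42 + k)/(-1 + k) (s(k) = 4*((k + 42)/(k - 1)) = 4*((42 + k)/(-1 + k)) = 4*(42 + k)/(-1 + k))
(n(51, 41) + s(65))*(u(-17) + 2664) = ((1/2)*41*51 + 4*(42 + 65)/(-1 + 65))*(0 + 2664) = (2091/2 + 4*107/64)*2664 = (2091/2 + 4*(1/64)*107)*2664 = (2091/2 + 107/16)*2664 = (16835/16)*2664 = 5606055/2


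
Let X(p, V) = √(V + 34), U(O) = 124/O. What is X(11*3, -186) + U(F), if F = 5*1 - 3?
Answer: 62 + 2*I*√38 ≈ 62.0 + 12.329*I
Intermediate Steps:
F = 2 (F = 5 - 3 = 2)
X(p, V) = √(34 + V)
X(11*3, -186) + U(F) = √(34 - 186) + 124/2 = √(-152) + 124*(½) = 2*I*√38 + 62 = 62 + 2*I*√38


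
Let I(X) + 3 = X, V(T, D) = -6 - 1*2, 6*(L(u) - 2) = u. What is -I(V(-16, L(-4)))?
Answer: 11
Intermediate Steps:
L(u) = 2 + u/6
V(T, D) = -8 (V(T, D) = -6 - 2 = -8)
I(X) = -3 + X
-I(V(-16, L(-4))) = -(-3 - 8) = -1*(-11) = 11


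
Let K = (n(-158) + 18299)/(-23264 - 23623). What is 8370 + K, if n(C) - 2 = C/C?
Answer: 392425888/46887 ≈ 8369.6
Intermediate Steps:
n(C) = 3 (n(C) = 2 + C/C = 2 + 1 = 3)
K = -18302/46887 (K = (3 + 18299)/(-23264 - 23623) = 18302/(-46887) = 18302*(-1/46887) = -18302/46887 ≈ -0.39034)
8370 + K = 8370 - 18302/46887 = 392425888/46887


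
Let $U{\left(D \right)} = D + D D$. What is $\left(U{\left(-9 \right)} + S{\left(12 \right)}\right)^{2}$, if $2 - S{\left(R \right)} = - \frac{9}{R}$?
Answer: $\frac{89401}{16} \approx 5587.6$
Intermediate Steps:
$S{\left(R \right)} = 2 + \frac{9}{R}$ ($S{\left(R \right)} = 2 - - \frac{9}{R} = 2 + \frac{9}{R}$)
$U{\left(D \right)} = D + D^{2}$
$\left(U{\left(-9 \right)} + S{\left(12 \right)}\right)^{2} = \left(- 9 \left(1 - 9\right) + \left(2 + \frac{9}{12}\right)\right)^{2} = \left(\left(-9\right) \left(-8\right) + \left(2 + 9 \cdot \frac{1}{12}\right)\right)^{2} = \left(72 + \left(2 + \frac{3}{4}\right)\right)^{2} = \left(72 + \frac{11}{4}\right)^{2} = \left(\frac{299}{4}\right)^{2} = \frac{89401}{16}$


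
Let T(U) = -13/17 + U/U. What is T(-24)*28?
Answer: 112/17 ≈ 6.5882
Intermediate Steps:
T(U) = 4/17 (T(U) = -13*1/17 + 1 = -13/17 + 1 = 4/17)
T(-24)*28 = (4/17)*28 = 112/17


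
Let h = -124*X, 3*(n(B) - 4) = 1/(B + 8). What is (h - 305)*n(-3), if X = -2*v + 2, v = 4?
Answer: 26779/15 ≈ 1785.3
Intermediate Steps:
n(B) = 4 + 1/(3*(8 + B)) (n(B) = 4 + 1/(3*(B + 8)) = 4 + 1/(3*(8 + B)))
X = -6 (X = -2*4 + 2 = -8 + 2 = -6)
h = 744 (h = -124*(-6) = 744)
(h - 305)*n(-3) = (744 - 305)*((97 + 12*(-3))/(3*(8 - 3))) = 439*((⅓)*(97 - 36)/5) = 439*((⅓)*(⅕)*61) = 439*(61/15) = 26779/15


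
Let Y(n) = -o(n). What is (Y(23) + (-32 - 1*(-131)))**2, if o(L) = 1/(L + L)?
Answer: 20729809/2116 ≈ 9796.7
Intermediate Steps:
o(L) = 1/(2*L)
Y(n) = -1/(2*n)
(Y(23) + (-32 - 1*(-131)))**2 = (-1/2/23 + (-32 - 1*(-131)))**2 = (-1/2*1/23 + (-32 + 131))**2 = (-1/46 + 99)**2 = (4553/46)**2 = 20729809/2116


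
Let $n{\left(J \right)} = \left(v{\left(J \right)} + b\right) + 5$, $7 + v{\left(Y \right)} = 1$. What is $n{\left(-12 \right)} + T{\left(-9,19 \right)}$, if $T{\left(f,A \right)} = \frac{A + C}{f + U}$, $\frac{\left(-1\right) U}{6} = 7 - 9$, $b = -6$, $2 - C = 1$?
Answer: $- \frac{1}{3} \approx -0.33333$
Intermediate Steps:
$C = 1$ ($C = 2 - 1 = 1$)
$v{\left(Y \right)} = -6$ ($v{\left(Y \right)} = -7 + 1 = -6$)
$U = 12$ ($U = - 6 \left(7 - 9\right) = \left(-6\right) \left(-2\right) = 12$)
$n{\left(J \right)} = -7$ ($n{\left(J \right)} = \left(-6 - 6\right) + 5 = -12 + 5 = -7$)
$T{\left(f,A \right)} = \frac{1 + A}{12 + f}$ ($T{\left(f,A \right)} = \frac{A + 1}{f + 12} = \frac{1 + A}{12 + f}$)
$n{\left(-12 \right)} + T{\left(-9,19 \right)} = -7 + \frac{1 + 19}{12 - 9} = -7 + \frac{1}{3} \cdot 20 = -7 + \frac{20}{3} = - \frac{1}{3}$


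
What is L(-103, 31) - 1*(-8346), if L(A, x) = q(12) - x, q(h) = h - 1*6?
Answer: 8321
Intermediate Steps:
q(h) = -6 + h (q(h) = h - 6 = -6 + h)
L(A, x) = 6 - x (L(A, x) = (-6 + 12) - x = 6 - x)
L(-103, 31) - 1*(-8346) = (6 - 1*31) - 1*(-8346) = (6 - 31) + 8346 = -25 + 8346 = 8321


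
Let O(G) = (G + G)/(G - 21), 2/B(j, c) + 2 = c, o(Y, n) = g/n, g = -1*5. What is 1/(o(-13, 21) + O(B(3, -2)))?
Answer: -903/173 ≈ -5.2197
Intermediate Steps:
g = -5
o(Y, n) = -5/n
B(j, c) = 2/(-2 + c)
O(G) = 2*G/(-21 + G) (O(G) = (2*G)/(-21 + G) = 2*G/(-21 + G))
1/(o(-13, 21) + O(B(3, -2))) = 1/(-5/21 + 2*(2/(-2 - 2))/(-21 + 2/(-2 - 2))) = 1/(-5*1/21 + 2*(2/(-4))/(-21 + 2/(-4))) = 1/(-5/21 + 2*(2*(-1/4))/(-21 + 2*(-1/4))) = 1/(-5/21 + 2*(-1/2)/(-21 - 1/2)) = 1/(-5/21 + 2*(-1/2)/(-43/2)) = 1/(-5/21 + 2*(-1/2)*(-2/43)) = 1/(-5/21 + 2/43) = 1/(-173/903) = -903/173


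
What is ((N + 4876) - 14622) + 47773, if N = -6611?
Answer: 31416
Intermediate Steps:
((N + 4876) - 14622) + 47773 = ((-6611 + 4876) - 14622) + 47773 = (-1735 - 14622) + 47773 = -16357 + 47773 = 31416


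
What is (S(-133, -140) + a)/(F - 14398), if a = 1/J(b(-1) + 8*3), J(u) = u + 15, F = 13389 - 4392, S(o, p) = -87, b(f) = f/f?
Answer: 3479/216040 ≈ 0.016104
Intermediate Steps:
b(f) = 1
F = 8997
J(u) = 15 + u
a = 1/40 (a = 1/(15 + (1 + 8*3)) = 1/(15 + (1 + 24)) = 1/(15 + 25) = 1/40 ≈ 0.025000)
(S(-133, -140) + a)/(F - 14398) = (-87 + 1/40)/(8997 - 14398) = -3479/40/(-5401) = -3479/40*(-1/5401) = 3479/216040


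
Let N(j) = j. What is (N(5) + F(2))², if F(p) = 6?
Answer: 121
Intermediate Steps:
(N(5) + F(2))² = (5 + 6)² = 11² = 121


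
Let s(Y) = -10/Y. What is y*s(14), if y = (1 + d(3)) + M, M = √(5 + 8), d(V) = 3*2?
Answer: -5 - 5*√13/7 ≈ -7.5754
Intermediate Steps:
d(V) = 6
M = √13 ≈ 3.6056
y = 7 + √13 (y = (1 + 6) + √13 = 7 + √13 ≈ 10.606)
y*s(14) = (7 + √13)*(-10/14) = (7 + √13)*(-10*1/14) = (7 + √13)*(-5/7) = -5 - 5*√13/7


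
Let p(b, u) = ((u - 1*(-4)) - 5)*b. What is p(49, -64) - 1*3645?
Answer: -6830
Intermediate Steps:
p(b, u) = b*(-1 + u) (p(b, u) = ((u + 4) - 5)*b = ((4 + u) - 5)*b = (-1 + u)*b = b*(-1 + u))
p(49, -64) - 1*3645 = 49*(-1 - 64) - 1*3645 = 49*(-65) - 3645 = -3185 - 3645 = -6830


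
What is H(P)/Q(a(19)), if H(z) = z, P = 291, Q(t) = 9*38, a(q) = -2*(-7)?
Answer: 97/114 ≈ 0.85088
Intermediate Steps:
a(q) = 14
Q(t) = 342
H(P)/Q(a(19)) = 291/342 = 291*(1/342) = 97/114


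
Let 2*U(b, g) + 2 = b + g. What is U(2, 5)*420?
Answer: 1050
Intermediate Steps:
U(b, g) = -1 + b/2 + g/2 (U(b, g) = -1 + (b + g)/2 = -1 + (b/2 + g/2) = -1 + b/2 + g/2)
U(2, 5)*420 = (-1 + (½)*2 + (½)*5)*420 = (-1 + 1 + 5/2)*420 = (5/2)*420 = 1050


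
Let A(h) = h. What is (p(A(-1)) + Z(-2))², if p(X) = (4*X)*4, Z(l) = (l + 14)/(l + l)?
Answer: 361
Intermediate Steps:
Z(l) = (14 + l)/(2*l) (Z(l) = (14 + l)/((2*l)) = (14 + l)*(1/(2*l)) = (14 + l)/(2*l))
p(X) = 16*X
(p(A(-1)) + Z(-2))² = (16*(-1) + (½)*(14 - 2)/(-2))² = (-16 + (½)*(-½)*12)² = (-16 - 3)² = (-19)² = 361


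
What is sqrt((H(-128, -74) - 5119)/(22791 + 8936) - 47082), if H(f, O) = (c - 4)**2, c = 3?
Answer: 2*I*sqrt(11848255662291)/31727 ≈ 216.98*I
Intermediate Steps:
H(f, O) = 1 (H(f, O) = (3 - 4)**2 = (-1)**2 = 1)
sqrt((H(-128, -74) - 5119)/(22791 + 8936) - 47082) = sqrt((1 - 5119)/(22791 + 8936) - 47082) = sqrt(-5118/31727 - 47082) = sqrt(-1493775732/31727) = 2*I*sqrt(11848255662291)/31727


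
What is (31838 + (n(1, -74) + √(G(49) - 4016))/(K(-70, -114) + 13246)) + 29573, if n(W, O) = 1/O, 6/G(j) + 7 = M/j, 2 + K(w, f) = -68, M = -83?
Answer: 59877198863/975024 + I*√20248135/935496 ≈ 61411.0 + 0.0048101*I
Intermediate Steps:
K(w, f) = -70 (K(w, f) = -2 - 68 = -70)
G(j) = 6/(-7 - 83/j)
(31838 + (n(1, -74) + √(G(49) - 4016))/(K(-70, -114) + 13246)) + 29573 = (31838 + (1/(-74) + √(-6*49/(83 + 7*49) - 4016))/(-70 + 13246)) + 29573 = (31838 + (-1/74 + √(-6*49/(83 + 343) - 4016))/13176) + 29573 = (31838 + (-1/74 + √(-6*49/426 - 4016))*(1/13176)) + 29573 = (31838 + (-1/74 + √(-6*49*1/426 - 4016))*(1/13176)) + 29573 = (31838 + (-1/74 + √(-49/71 - 4016))*(1/13176)) + 29573 = (31838 + (-1/74 + √(-285185/71))*(1/13176)) + 29573 = (31838 + (-1/74 + I*√20248135/71)*(1/13176)) + 29573 = (31838 + (-1/975024 + I*√20248135/935496)) + 29573 = (31042814111/975024 + I*√20248135/935496) + 29573 = 59877198863/975024 + I*√20248135/935496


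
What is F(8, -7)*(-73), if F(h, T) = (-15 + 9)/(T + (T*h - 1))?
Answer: -219/32 ≈ -6.8438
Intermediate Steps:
F(h, T) = -6/(-1 + T + T*h) (F(h, T) = -6/(T + (-1 + T*h)) = -6/(-1 + T + T*h))
F(8, -7)*(-73) = -6/(-1 - 7 - 7*8)*(-73) = -6/(-1 - 7 - 56)*(-73) = -6/(-64)*(-73) = -6*(-1/64)*(-73) = (3/32)*(-73) = -219/32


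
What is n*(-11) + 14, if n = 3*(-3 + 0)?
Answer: 113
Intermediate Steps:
n = -9 (n = 3*(-3) = -9)
n*(-11) + 14 = -9*(-11) + 14 = 99 + 14 = 113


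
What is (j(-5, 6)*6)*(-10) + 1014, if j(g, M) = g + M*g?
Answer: 3114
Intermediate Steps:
(j(-5, 6)*6)*(-10) + 1014 = (-5*(1 + 6)*6)*(-10) + 1014 = (-5*7*6)*(-10) + 1014 = -35*6*(-10) + 1014 = -210*(-10) + 1014 = 2100 + 1014 = 3114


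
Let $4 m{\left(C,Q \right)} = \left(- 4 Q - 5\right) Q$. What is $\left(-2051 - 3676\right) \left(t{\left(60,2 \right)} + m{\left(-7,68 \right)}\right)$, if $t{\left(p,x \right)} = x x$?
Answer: $26945535$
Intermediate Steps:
$t{\left(p,x \right)} = x^{2}$
$m{\left(C,Q \right)} = \frac{Q \left(-5 - 4 Q\right)}{4}$ ($m{\left(C,Q \right)} = \frac{\left(- 4 Q - 5\right) Q}{4} = \frac{\left(-5 - 4 Q\right) Q}{4} = \frac{Q \left(-5 - 4 Q\right)}{4}$)
$\left(-2051 - 3676\right) \left(t{\left(60,2 \right)} + m{\left(-7,68 \right)}\right) = \left(-2051 - 3676\right) \left(2^{2} - 17 \left(5 + 4 \cdot 68\right)\right) = - 5727 \left(4 - 17 \left(5 + 272\right)\right) = - 5727 \left(4 - 17 \cdot 277\right) = - 5727 \left(4 - 4709\right) = \left(-5727\right) \left(-4705\right) = 26945535$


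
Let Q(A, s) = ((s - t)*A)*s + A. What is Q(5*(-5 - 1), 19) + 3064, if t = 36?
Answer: 12724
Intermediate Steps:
Q(A, s) = A + A*s*(-36 + s) (Q(A, s) = ((s - 1*36)*A)*s + A = ((s - 36)*A)*s + A = ((-36 + s)*A)*s + A = (A*(-36 + s))*s + A = A*s*(-36 + s) + A = A + A*s*(-36 + s))
Q(5*(-5 - 1), 19) + 3064 = (5*(-5 - 1))*(1 + 19² - 36*19) + 3064 = (5*(-6))*(1 + 361 - 684) + 3064 = -30*(-322) + 3064 = 9660 + 3064 = 12724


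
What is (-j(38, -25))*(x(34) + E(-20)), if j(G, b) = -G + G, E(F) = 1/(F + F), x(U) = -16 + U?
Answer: 0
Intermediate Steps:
E(F) = 1/(2*F)
j(G, b) = 0
(-j(38, -25))*(x(34) + E(-20)) = (-1*0)*((-16 + 34) + (½)/(-20)) = 0*(18 + (½)*(-1/20)) = 0*(18 - 1/40) = 0*(719/40) = 0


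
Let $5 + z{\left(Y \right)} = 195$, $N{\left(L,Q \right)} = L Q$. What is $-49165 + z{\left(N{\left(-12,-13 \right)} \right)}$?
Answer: $-48975$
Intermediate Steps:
$z{\left(Y \right)} = 190$ ($z{\left(Y \right)} = -5 + 195 = 190$)
$-49165 + z{\left(N{\left(-12,-13 \right)} \right)} = -49165 + 190 = -48975$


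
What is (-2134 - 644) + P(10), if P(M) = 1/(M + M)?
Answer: -55559/20 ≈ -2777.9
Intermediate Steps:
P(M) = 1/(2*M)
(-2134 - 644) + P(10) = (-2134 - 644) + (½)/10 = -2778 + (½)*(⅒) = -2778 + 1/20 = -55559/20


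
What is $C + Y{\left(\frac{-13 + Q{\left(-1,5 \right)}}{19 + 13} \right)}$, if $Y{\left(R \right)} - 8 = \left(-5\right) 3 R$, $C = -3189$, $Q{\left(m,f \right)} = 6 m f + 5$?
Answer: $- \frac{50611}{16} \approx -3163.2$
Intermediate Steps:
$Q{\left(m,f \right)} = 5 + 6 f m$ ($Q{\left(m,f \right)} = 6 f m + 5 = 5 + 6 f m$)
$Y{\left(R \right)} = 8 - 15 R$ ($Y{\left(R \right)} = 8 + \left(-5\right) 3 R = 8 - 15 R$)
$C + Y{\left(\frac{-13 + Q{\left(-1,5 \right)}}{19 + 13} \right)} = -3189 - \left(-8 + 15 \frac{-13 + \left(5 + 6 \cdot 5 \left(-1\right)\right)}{19 + 13}\right) = -3189 - \left(-8 + 15 \frac{-13 + \left(5 - 30\right)}{32}\right) = -3189 - \left(-8 + 15 \left(-13 - 25\right) \frac{1}{32}\right) = -3189 - \left(-8 + 15 \left(\left(-38\right) \frac{1}{32}\right)\right) = -3189 + \left(8 - - \frac{285}{16}\right) = -3189 + \left(8 + \frac{285}{16}\right) = -3189 + \frac{413}{16} = - \frac{50611}{16}$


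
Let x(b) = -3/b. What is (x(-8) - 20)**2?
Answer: 24649/64 ≈ 385.14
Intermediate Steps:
(x(-8) - 20)**2 = (-3/(-8) - 20)**2 = (-3*(-1/8) - 20)**2 = (3/8 - 20)**2 = (-157/8)**2 = 24649/64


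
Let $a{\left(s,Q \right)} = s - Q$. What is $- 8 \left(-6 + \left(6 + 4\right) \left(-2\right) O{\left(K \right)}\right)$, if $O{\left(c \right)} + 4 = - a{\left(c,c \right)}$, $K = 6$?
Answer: $-592$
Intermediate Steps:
$O{\left(c \right)} = -4$ ($O{\left(c \right)} = -4 - \left(c - c\right) = -4 - 0 = -4 + 0 = -4$)
$- 8 \left(-6 + \left(6 + 4\right) \left(-2\right) O{\left(K \right)}\right) = - 8 \left(-6 + \left(6 + 4\right) \left(-2\right) \left(-4\right)\right) = - 8 \left(-6 + 10 \left(-2\right) \left(-4\right)\right) = - 8 \left(-6 - -80\right) = - 8 \left(-6 + 80\right) = \left(-8\right) 74 = -592$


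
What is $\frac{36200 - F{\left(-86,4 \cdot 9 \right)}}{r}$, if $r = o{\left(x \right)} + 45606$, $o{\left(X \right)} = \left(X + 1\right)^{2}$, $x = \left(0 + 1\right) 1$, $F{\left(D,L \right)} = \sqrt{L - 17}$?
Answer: $\frac{3620}{4561} - \frac{\sqrt{19}}{45610} \approx 0.79359$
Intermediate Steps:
$F{\left(D,L \right)} = \sqrt{-17 + L}$
$x = 1$ ($x = 1 \cdot 1 = 1$)
$o{\left(X \right)} = \left(1 + X\right)^{2}$
$r = 45610$ ($r = \left(1 + 1\right)^{2} + 45606 = 2^{2} + 45606 = 4 + 45606 = 45610$)
$\frac{36200 - F{\left(-86,4 \cdot 9 \right)}}{r} = \frac{36200 - \sqrt{-17 + 4 \cdot 9}}{45610} = \left(36200 - \sqrt{-17 + 36}\right) \frac{1}{45610} = \left(36200 - \sqrt{19}\right) \frac{1}{45610} = \frac{3620}{4561} - \frac{\sqrt{19}}{45610}$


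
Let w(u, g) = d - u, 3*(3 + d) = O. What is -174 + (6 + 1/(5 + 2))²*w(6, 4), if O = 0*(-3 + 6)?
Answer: -25167/49 ≈ -513.61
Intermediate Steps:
O = 0 (O = 0*3 = 0)
d = -3 (d = -3 + (⅓)*0 = -3 + 0 = -3)
w(u, g) = -3 - u
-174 + (6 + 1/(5 + 2))²*w(6, 4) = -174 + (6 + 1/(5 + 2))²*(-3 - 1*6) = -174 + (6 + 1/7)²*(-3 - 6) = -174 + (6 + ⅐)²*(-9) = -174 + (43/7)²*(-9) = -174 + (1849/49)*(-9) = -174 - 16641/49 = -25167/49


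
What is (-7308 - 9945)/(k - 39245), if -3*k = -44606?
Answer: 51759/73129 ≈ 0.70778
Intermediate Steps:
k = 44606/3 (k = -1/3*(-44606) = 44606/3 ≈ 14869.)
(-7308 - 9945)/(k - 39245) = (-7308 - 9945)/(44606/3 - 39245) = -17253/(-73129/3) = -17253*(-3/73129) = 51759/73129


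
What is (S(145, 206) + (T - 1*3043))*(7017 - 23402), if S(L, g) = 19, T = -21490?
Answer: 401661890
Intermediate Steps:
(S(145, 206) + (T - 1*3043))*(7017 - 23402) = (19 + (-21490 - 1*3043))*(7017 - 23402) = (19 + (-21490 - 3043))*(-16385) = (19 - 24533)*(-16385) = -24514*(-16385) = 401661890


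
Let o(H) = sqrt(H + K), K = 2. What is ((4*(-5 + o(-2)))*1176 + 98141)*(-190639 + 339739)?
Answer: 11125991100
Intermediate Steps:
o(H) = sqrt(2 + H) (o(H) = sqrt(H + 2) = sqrt(2 + H))
((4*(-5 + o(-2)))*1176 + 98141)*(-190639 + 339739) = ((4*(-5 + sqrt(2 - 2)))*1176 + 98141)*(-190639 + 339739) = ((4*(-5 + sqrt(0)))*1176 + 98141)*149100 = ((4*(-5 + 0))*1176 + 98141)*149100 = ((4*(-5))*1176 + 98141)*149100 = (-20*1176 + 98141)*149100 = (-23520 + 98141)*149100 = 74621*149100 = 11125991100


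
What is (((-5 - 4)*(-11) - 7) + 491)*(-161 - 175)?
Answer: -195888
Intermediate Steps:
(((-5 - 4)*(-11) - 7) + 491)*(-161 - 175) = ((-9*(-11) - 7) + 491)*(-336) = ((99 - 7) + 491)*(-336) = (92 + 491)*(-336) = 583*(-336) = -195888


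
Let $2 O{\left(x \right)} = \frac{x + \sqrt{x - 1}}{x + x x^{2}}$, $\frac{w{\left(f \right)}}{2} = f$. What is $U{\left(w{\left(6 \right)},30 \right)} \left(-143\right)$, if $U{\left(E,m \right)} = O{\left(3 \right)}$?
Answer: $- \frac{143}{20} - \frac{143 \sqrt{2}}{60} \approx -10.521$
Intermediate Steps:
$w{\left(f \right)} = 2 f$
$O{\left(x \right)} = \frac{x + \sqrt{-1 + x}}{2 \left(x + x^{3}\right)}$ ($O{\left(x \right)} = \frac{\left(x + \sqrt{x - 1}\right) \frac{1}{x + x x^{2}}}{2} = \frac{\left(x + \sqrt{-1 + x}\right) \frac{1}{x + x^{3}}}{2} = \frac{\frac{1}{x + x^{3}} \left(x + \sqrt{-1 + x}\right)}{2} = \frac{x + \sqrt{-1 + x}}{2 \left(x + x^{3}\right)}$)
$U{\left(E,m \right)} = \frac{1}{20} + \frac{\sqrt{2}}{60}$ ($U{\left(E,m \right)} = \frac{3 + \sqrt{-1 + 3}}{2 \cdot 3 \left(1 + 3^{2}\right)} = \frac{1}{2} \cdot \frac{1}{3} \frac{1}{1 + 9} \left(3 + \sqrt{2}\right) = \frac{1}{2} \cdot \frac{1}{3} \cdot \frac{1}{10} \left(3 + \sqrt{2}\right) = \frac{1}{20} + \frac{\sqrt{2}}{60}$)
$U{\left(w{\left(6 \right)},30 \right)} \left(-143\right) = \left(\frac{1}{20} + \frac{\sqrt{2}}{60}\right) \left(-143\right) = - \frac{143}{20} - \frac{143 \sqrt{2}}{60}$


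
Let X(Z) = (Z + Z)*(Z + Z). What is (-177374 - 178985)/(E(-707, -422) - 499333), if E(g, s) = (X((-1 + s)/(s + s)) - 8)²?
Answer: 11301537630005104/15834250473703599 ≈ 0.71374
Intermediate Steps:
X(Z) = 4*Z² (X(Z) = (2*Z)*(2*Z) = 4*Z²)
E(g, s) = (-8 + (-1 + s)²/s²)² (E(g, s) = (4*((-1 + s)/(s + s))² - 8)² = (4*((-1 + s)/((2*s)))² - 8)² = (4*((-1 + s)*(1/(2*s)))² - 8)² = (4*((-1 + s)/(2*s))² - 8)² = (4*((-1 + s)²/(4*s²)) - 8)² = ((-1 + s)²/s² - 8)² = (-8 + (-1 + s)²/s²)²)
(-177374 - 178985)/(E(-707, -422) - 499333) = (-177374 - 178985)/(((-1 - 422)² - 8*(-422)²)²/(-422)⁴ - 499333) = -356359/(((-423)² - 8*178084)²/31713911056 - 499333) = -356359/((178929 - 1424672)²/31713911056 - 499333) = -356359/((1/31713911056)*(-1245743)² - 499333) = -356359/((1/31713911056)*1551875622049 - 499333) = -356359/(1551875622049/31713911056 - 499333) = -356359/(-15834250473703599/31713911056) = -356359*(-31713911056/15834250473703599) = 11301537630005104/15834250473703599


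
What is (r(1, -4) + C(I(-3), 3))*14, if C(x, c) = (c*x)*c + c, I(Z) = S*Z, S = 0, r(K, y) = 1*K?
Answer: 56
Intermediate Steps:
r(K, y) = K
I(Z) = 0 (I(Z) = 0*Z = 0)
C(x, c) = c + x*c**2 (C(x, c) = x*c**2 + c = c + x*c**2)
(r(1, -4) + C(I(-3), 3))*14 = (1 + 3*(1 + 3*0))*14 = (1 + 3*(1 + 0))*14 = (1 + 3*1)*14 = (1 + 3)*14 = 4*14 = 56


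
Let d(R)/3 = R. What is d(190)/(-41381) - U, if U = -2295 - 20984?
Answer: 963307729/41381 ≈ 23279.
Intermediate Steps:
d(R) = 3*R
U = -23279
d(190)/(-41381) - U = (3*190)/(-41381) - 1*(-23279) = 570*(-1/41381) + 23279 = -570/41381 + 23279 = 963307729/41381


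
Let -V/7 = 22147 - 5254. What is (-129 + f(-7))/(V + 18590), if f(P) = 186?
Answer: -57/99661 ≈ -0.00057194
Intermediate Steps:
V = -118251 (V = -7*(22147 - 5254) = -7*16893 = -118251)
(-129 + f(-7))/(V + 18590) = (-129 + 186)/(-118251 + 18590) = 57/(-99661) = 57*(-1/99661) = -57/99661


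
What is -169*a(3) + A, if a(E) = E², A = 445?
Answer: -1076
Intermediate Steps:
-169*a(3) + A = -169*3² + 445 = -169*9 + 445 = -1521 + 445 = -1076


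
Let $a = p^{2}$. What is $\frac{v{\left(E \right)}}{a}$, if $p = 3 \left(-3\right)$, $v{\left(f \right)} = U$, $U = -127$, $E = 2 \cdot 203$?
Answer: $- \frac{127}{81} \approx -1.5679$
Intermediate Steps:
$E = 406$
$v{\left(f \right)} = -127$
$p = -9$
$a = 81$ ($a = \left(-9\right)^{2} = 81$)
$\frac{v{\left(E \right)}}{a} = - \frac{127}{81}$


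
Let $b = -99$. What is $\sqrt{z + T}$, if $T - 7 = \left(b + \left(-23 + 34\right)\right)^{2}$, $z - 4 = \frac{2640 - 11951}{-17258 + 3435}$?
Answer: $\frac{2 \sqrt{370479470587}}{13823} \approx 88.066$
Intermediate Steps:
$z = \frac{64603}{13823}$ ($z = 4 + \frac{2640 - 11951}{-17258 + 3435} = 4 - \frac{9311}{-13823} = 4 - - \frac{9311}{13823} = 4 + \frac{9311}{13823} = \frac{64603}{13823} \approx 4.6736$)
$T = 7751$ ($T = 7 + \left(-99 + \left(-23 + 34\right)\right)^{2} = 7 + \left(-99 + 11\right)^{2} = 7 + \left(-88\right)^{2} = 7 + 7744 = 7751$)
$\sqrt{z + T} = \sqrt{\frac{64603}{13823} + 7751} = \sqrt{\frac{107206676}{13823}} = \frac{2 \sqrt{370479470587}}{13823}$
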